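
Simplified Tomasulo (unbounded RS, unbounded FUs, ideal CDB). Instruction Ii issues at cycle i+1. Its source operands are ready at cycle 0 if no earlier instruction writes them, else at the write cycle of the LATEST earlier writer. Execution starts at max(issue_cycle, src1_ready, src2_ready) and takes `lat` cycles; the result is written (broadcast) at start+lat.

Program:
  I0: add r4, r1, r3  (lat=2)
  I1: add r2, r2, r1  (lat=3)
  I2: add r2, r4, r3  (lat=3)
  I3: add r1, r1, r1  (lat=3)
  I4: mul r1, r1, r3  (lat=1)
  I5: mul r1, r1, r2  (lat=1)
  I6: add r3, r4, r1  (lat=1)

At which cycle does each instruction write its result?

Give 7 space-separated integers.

I0 add r4: issue@1 deps=(None,None) exec_start@1 write@3
I1 add r2: issue@2 deps=(None,None) exec_start@2 write@5
I2 add r2: issue@3 deps=(0,None) exec_start@3 write@6
I3 add r1: issue@4 deps=(None,None) exec_start@4 write@7
I4 mul r1: issue@5 deps=(3,None) exec_start@7 write@8
I5 mul r1: issue@6 deps=(4,2) exec_start@8 write@9
I6 add r3: issue@7 deps=(0,5) exec_start@9 write@10

Answer: 3 5 6 7 8 9 10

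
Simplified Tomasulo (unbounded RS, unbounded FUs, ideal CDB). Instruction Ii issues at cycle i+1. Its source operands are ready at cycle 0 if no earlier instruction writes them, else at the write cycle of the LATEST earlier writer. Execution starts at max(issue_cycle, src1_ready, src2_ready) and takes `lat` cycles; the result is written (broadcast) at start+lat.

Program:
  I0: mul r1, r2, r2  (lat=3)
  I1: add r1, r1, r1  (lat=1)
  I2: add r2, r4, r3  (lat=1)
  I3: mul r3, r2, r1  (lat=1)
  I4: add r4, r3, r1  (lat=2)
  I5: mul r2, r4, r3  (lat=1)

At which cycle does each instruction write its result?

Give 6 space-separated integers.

I0 mul r1: issue@1 deps=(None,None) exec_start@1 write@4
I1 add r1: issue@2 deps=(0,0) exec_start@4 write@5
I2 add r2: issue@3 deps=(None,None) exec_start@3 write@4
I3 mul r3: issue@4 deps=(2,1) exec_start@5 write@6
I4 add r4: issue@5 deps=(3,1) exec_start@6 write@8
I5 mul r2: issue@6 deps=(4,3) exec_start@8 write@9

Answer: 4 5 4 6 8 9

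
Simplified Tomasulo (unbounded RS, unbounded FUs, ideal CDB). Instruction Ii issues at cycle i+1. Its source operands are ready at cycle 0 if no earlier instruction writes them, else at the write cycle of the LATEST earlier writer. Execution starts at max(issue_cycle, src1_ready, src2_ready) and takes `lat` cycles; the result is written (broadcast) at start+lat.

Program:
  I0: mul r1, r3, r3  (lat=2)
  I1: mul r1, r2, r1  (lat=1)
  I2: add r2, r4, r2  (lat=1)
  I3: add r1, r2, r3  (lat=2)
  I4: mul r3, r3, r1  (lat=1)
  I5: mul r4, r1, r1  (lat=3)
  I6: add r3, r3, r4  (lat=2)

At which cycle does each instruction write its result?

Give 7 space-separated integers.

I0 mul r1: issue@1 deps=(None,None) exec_start@1 write@3
I1 mul r1: issue@2 deps=(None,0) exec_start@3 write@4
I2 add r2: issue@3 deps=(None,None) exec_start@3 write@4
I3 add r1: issue@4 deps=(2,None) exec_start@4 write@6
I4 mul r3: issue@5 deps=(None,3) exec_start@6 write@7
I5 mul r4: issue@6 deps=(3,3) exec_start@6 write@9
I6 add r3: issue@7 deps=(4,5) exec_start@9 write@11

Answer: 3 4 4 6 7 9 11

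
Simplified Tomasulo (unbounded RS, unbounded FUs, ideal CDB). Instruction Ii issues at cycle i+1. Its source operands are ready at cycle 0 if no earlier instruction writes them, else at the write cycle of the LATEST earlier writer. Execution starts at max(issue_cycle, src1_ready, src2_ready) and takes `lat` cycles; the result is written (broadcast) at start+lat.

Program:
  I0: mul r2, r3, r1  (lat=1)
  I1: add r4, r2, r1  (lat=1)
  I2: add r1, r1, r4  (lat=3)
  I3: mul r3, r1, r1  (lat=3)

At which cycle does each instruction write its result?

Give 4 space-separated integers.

Answer: 2 3 6 9

Derivation:
I0 mul r2: issue@1 deps=(None,None) exec_start@1 write@2
I1 add r4: issue@2 deps=(0,None) exec_start@2 write@3
I2 add r1: issue@3 deps=(None,1) exec_start@3 write@6
I3 mul r3: issue@4 deps=(2,2) exec_start@6 write@9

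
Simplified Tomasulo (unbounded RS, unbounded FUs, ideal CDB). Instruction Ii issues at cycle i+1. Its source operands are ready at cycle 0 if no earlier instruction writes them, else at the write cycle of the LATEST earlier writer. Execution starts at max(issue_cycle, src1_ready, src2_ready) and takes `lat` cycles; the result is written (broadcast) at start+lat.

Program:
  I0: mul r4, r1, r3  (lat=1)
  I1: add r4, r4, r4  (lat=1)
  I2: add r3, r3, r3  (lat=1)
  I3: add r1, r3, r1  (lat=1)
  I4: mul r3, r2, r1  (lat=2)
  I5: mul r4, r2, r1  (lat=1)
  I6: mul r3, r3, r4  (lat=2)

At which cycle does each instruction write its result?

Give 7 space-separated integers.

I0 mul r4: issue@1 deps=(None,None) exec_start@1 write@2
I1 add r4: issue@2 deps=(0,0) exec_start@2 write@3
I2 add r3: issue@3 deps=(None,None) exec_start@3 write@4
I3 add r1: issue@4 deps=(2,None) exec_start@4 write@5
I4 mul r3: issue@5 deps=(None,3) exec_start@5 write@7
I5 mul r4: issue@6 deps=(None,3) exec_start@6 write@7
I6 mul r3: issue@7 deps=(4,5) exec_start@7 write@9

Answer: 2 3 4 5 7 7 9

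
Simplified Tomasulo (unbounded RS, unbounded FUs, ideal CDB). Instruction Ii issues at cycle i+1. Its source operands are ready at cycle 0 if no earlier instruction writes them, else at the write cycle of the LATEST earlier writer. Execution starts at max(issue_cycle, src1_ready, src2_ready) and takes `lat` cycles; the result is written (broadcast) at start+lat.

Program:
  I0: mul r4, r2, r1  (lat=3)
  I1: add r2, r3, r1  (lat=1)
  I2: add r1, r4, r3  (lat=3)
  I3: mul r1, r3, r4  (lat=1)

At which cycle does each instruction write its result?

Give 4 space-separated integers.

I0 mul r4: issue@1 deps=(None,None) exec_start@1 write@4
I1 add r2: issue@2 deps=(None,None) exec_start@2 write@3
I2 add r1: issue@3 deps=(0,None) exec_start@4 write@7
I3 mul r1: issue@4 deps=(None,0) exec_start@4 write@5

Answer: 4 3 7 5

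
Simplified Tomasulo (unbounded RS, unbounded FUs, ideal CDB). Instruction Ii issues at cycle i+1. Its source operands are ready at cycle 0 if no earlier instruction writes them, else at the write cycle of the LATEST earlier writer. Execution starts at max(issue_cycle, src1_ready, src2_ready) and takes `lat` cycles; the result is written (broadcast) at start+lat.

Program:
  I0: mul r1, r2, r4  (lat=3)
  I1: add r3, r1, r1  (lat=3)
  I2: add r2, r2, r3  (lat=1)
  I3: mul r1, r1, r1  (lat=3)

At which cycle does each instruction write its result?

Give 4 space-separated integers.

Answer: 4 7 8 7

Derivation:
I0 mul r1: issue@1 deps=(None,None) exec_start@1 write@4
I1 add r3: issue@2 deps=(0,0) exec_start@4 write@7
I2 add r2: issue@3 deps=(None,1) exec_start@7 write@8
I3 mul r1: issue@4 deps=(0,0) exec_start@4 write@7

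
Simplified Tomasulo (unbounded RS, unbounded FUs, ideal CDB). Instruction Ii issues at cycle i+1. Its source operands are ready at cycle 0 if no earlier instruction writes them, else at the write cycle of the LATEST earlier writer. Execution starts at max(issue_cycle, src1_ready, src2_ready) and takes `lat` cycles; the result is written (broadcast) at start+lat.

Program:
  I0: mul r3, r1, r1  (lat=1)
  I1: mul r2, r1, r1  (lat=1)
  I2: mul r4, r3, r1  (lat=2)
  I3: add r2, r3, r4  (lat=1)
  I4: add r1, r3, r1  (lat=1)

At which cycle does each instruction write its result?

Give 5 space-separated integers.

I0 mul r3: issue@1 deps=(None,None) exec_start@1 write@2
I1 mul r2: issue@2 deps=(None,None) exec_start@2 write@3
I2 mul r4: issue@3 deps=(0,None) exec_start@3 write@5
I3 add r2: issue@4 deps=(0,2) exec_start@5 write@6
I4 add r1: issue@5 deps=(0,None) exec_start@5 write@6

Answer: 2 3 5 6 6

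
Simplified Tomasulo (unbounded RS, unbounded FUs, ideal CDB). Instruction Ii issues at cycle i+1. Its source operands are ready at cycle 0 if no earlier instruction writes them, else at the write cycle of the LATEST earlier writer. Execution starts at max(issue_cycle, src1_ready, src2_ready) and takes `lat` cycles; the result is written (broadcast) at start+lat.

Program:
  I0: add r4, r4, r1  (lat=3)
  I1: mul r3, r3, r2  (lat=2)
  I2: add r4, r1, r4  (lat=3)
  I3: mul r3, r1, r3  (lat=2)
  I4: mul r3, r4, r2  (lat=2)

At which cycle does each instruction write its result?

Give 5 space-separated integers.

I0 add r4: issue@1 deps=(None,None) exec_start@1 write@4
I1 mul r3: issue@2 deps=(None,None) exec_start@2 write@4
I2 add r4: issue@3 deps=(None,0) exec_start@4 write@7
I3 mul r3: issue@4 deps=(None,1) exec_start@4 write@6
I4 mul r3: issue@5 deps=(2,None) exec_start@7 write@9

Answer: 4 4 7 6 9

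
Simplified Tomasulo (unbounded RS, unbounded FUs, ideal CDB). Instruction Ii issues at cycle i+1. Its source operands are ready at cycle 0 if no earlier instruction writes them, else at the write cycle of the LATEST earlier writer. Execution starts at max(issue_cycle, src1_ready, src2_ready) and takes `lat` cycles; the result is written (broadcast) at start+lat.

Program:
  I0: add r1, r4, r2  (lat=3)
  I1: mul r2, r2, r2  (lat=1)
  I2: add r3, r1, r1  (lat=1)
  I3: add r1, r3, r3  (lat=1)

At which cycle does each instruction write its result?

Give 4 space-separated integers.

I0 add r1: issue@1 deps=(None,None) exec_start@1 write@4
I1 mul r2: issue@2 deps=(None,None) exec_start@2 write@3
I2 add r3: issue@3 deps=(0,0) exec_start@4 write@5
I3 add r1: issue@4 deps=(2,2) exec_start@5 write@6

Answer: 4 3 5 6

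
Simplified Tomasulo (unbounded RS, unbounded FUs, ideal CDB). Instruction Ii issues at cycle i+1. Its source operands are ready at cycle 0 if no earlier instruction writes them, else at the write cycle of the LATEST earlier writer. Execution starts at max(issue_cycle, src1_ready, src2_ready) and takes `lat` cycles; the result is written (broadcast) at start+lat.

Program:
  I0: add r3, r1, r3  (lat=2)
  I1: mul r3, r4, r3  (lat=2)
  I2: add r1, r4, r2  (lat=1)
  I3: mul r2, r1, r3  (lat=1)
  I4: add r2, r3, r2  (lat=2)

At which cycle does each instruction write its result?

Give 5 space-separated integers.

I0 add r3: issue@1 deps=(None,None) exec_start@1 write@3
I1 mul r3: issue@2 deps=(None,0) exec_start@3 write@5
I2 add r1: issue@3 deps=(None,None) exec_start@3 write@4
I3 mul r2: issue@4 deps=(2,1) exec_start@5 write@6
I4 add r2: issue@5 deps=(1,3) exec_start@6 write@8

Answer: 3 5 4 6 8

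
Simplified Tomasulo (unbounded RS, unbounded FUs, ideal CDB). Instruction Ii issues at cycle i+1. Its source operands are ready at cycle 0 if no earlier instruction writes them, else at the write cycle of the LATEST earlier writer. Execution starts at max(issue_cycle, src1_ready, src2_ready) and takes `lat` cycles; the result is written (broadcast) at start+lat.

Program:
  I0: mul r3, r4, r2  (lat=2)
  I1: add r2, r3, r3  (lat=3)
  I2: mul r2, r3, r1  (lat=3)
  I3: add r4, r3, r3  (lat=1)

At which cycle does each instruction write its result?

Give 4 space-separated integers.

I0 mul r3: issue@1 deps=(None,None) exec_start@1 write@3
I1 add r2: issue@2 deps=(0,0) exec_start@3 write@6
I2 mul r2: issue@3 deps=(0,None) exec_start@3 write@6
I3 add r4: issue@4 deps=(0,0) exec_start@4 write@5

Answer: 3 6 6 5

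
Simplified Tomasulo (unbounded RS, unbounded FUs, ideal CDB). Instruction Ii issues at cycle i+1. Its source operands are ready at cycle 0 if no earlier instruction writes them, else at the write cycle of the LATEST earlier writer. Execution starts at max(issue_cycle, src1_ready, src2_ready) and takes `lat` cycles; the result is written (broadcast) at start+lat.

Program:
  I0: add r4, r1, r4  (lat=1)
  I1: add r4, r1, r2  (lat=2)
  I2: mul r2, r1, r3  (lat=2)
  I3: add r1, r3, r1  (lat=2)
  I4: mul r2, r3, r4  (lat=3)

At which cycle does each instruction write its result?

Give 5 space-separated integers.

Answer: 2 4 5 6 8

Derivation:
I0 add r4: issue@1 deps=(None,None) exec_start@1 write@2
I1 add r4: issue@2 deps=(None,None) exec_start@2 write@4
I2 mul r2: issue@3 deps=(None,None) exec_start@3 write@5
I3 add r1: issue@4 deps=(None,None) exec_start@4 write@6
I4 mul r2: issue@5 deps=(None,1) exec_start@5 write@8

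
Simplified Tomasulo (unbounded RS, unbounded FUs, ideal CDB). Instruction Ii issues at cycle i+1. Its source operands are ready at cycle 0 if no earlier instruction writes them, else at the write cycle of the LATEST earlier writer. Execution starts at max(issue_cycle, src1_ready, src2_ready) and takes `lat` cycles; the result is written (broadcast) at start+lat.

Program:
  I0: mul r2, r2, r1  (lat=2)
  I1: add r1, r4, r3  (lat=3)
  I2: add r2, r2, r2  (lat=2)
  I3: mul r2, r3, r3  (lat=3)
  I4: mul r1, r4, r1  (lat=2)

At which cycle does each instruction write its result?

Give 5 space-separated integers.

I0 mul r2: issue@1 deps=(None,None) exec_start@1 write@3
I1 add r1: issue@2 deps=(None,None) exec_start@2 write@5
I2 add r2: issue@3 deps=(0,0) exec_start@3 write@5
I3 mul r2: issue@4 deps=(None,None) exec_start@4 write@7
I4 mul r1: issue@5 deps=(None,1) exec_start@5 write@7

Answer: 3 5 5 7 7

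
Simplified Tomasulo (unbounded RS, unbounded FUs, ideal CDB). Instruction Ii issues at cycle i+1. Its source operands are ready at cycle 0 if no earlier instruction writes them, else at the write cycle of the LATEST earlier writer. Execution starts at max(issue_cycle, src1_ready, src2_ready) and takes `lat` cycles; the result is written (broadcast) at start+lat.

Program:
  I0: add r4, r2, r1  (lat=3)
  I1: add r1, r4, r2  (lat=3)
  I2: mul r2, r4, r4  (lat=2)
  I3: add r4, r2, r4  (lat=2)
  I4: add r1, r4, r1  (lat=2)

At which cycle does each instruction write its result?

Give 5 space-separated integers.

I0 add r4: issue@1 deps=(None,None) exec_start@1 write@4
I1 add r1: issue@2 deps=(0,None) exec_start@4 write@7
I2 mul r2: issue@3 deps=(0,0) exec_start@4 write@6
I3 add r4: issue@4 deps=(2,0) exec_start@6 write@8
I4 add r1: issue@5 deps=(3,1) exec_start@8 write@10

Answer: 4 7 6 8 10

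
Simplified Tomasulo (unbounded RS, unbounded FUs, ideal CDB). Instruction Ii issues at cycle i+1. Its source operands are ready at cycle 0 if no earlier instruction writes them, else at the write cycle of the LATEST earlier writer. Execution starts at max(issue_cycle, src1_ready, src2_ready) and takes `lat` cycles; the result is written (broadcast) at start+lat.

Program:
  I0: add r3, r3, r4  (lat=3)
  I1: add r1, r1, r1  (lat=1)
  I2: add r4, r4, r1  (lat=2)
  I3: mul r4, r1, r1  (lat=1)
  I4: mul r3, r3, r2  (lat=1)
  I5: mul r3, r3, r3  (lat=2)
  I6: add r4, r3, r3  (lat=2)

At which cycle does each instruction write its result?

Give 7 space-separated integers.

Answer: 4 3 5 5 6 8 10

Derivation:
I0 add r3: issue@1 deps=(None,None) exec_start@1 write@4
I1 add r1: issue@2 deps=(None,None) exec_start@2 write@3
I2 add r4: issue@3 deps=(None,1) exec_start@3 write@5
I3 mul r4: issue@4 deps=(1,1) exec_start@4 write@5
I4 mul r3: issue@5 deps=(0,None) exec_start@5 write@6
I5 mul r3: issue@6 deps=(4,4) exec_start@6 write@8
I6 add r4: issue@7 deps=(5,5) exec_start@8 write@10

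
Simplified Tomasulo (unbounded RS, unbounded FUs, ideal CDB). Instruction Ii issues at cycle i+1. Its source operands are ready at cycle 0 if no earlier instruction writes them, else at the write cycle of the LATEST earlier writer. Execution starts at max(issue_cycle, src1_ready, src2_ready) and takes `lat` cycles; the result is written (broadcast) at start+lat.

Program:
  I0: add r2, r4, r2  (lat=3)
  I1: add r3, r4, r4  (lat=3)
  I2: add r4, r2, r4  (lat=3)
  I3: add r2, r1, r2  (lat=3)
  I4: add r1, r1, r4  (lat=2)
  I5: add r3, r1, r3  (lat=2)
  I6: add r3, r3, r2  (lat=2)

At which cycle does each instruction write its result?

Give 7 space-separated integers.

I0 add r2: issue@1 deps=(None,None) exec_start@1 write@4
I1 add r3: issue@2 deps=(None,None) exec_start@2 write@5
I2 add r4: issue@3 deps=(0,None) exec_start@4 write@7
I3 add r2: issue@4 deps=(None,0) exec_start@4 write@7
I4 add r1: issue@5 deps=(None,2) exec_start@7 write@9
I5 add r3: issue@6 deps=(4,1) exec_start@9 write@11
I6 add r3: issue@7 deps=(5,3) exec_start@11 write@13

Answer: 4 5 7 7 9 11 13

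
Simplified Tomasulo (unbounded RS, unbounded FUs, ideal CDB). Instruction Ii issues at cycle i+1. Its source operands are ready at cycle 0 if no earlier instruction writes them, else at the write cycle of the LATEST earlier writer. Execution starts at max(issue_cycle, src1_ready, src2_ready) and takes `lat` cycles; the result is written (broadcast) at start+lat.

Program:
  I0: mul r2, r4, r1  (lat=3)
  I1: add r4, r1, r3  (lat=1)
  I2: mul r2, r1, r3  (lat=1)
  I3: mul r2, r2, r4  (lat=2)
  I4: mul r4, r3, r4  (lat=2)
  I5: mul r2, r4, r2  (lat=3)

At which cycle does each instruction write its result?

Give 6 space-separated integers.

Answer: 4 3 4 6 7 10

Derivation:
I0 mul r2: issue@1 deps=(None,None) exec_start@1 write@4
I1 add r4: issue@2 deps=(None,None) exec_start@2 write@3
I2 mul r2: issue@3 deps=(None,None) exec_start@3 write@4
I3 mul r2: issue@4 deps=(2,1) exec_start@4 write@6
I4 mul r4: issue@5 deps=(None,1) exec_start@5 write@7
I5 mul r2: issue@6 deps=(4,3) exec_start@7 write@10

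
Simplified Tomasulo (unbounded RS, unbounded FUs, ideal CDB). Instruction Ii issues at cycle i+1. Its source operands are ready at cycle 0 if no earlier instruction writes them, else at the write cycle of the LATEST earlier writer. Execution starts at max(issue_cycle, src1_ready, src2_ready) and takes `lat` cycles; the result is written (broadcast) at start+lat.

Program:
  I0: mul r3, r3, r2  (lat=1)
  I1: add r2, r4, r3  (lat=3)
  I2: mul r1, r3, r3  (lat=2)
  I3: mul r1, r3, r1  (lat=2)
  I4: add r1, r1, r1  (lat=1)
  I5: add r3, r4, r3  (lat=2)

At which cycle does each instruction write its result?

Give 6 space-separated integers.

I0 mul r3: issue@1 deps=(None,None) exec_start@1 write@2
I1 add r2: issue@2 deps=(None,0) exec_start@2 write@5
I2 mul r1: issue@3 deps=(0,0) exec_start@3 write@5
I3 mul r1: issue@4 deps=(0,2) exec_start@5 write@7
I4 add r1: issue@5 deps=(3,3) exec_start@7 write@8
I5 add r3: issue@6 deps=(None,0) exec_start@6 write@8

Answer: 2 5 5 7 8 8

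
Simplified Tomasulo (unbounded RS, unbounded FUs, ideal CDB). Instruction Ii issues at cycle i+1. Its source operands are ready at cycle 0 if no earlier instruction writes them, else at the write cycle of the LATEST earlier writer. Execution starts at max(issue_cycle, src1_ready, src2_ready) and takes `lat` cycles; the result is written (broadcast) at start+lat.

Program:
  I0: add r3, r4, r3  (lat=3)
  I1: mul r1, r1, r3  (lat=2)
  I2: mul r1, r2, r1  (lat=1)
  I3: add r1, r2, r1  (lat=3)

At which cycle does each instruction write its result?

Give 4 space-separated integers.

I0 add r3: issue@1 deps=(None,None) exec_start@1 write@4
I1 mul r1: issue@2 deps=(None,0) exec_start@4 write@6
I2 mul r1: issue@3 deps=(None,1) exec_start@6 write@7
I3 add r1: issue@4 deps=(None,2) exec_start@7 write@10

Answer: 4 6 7 10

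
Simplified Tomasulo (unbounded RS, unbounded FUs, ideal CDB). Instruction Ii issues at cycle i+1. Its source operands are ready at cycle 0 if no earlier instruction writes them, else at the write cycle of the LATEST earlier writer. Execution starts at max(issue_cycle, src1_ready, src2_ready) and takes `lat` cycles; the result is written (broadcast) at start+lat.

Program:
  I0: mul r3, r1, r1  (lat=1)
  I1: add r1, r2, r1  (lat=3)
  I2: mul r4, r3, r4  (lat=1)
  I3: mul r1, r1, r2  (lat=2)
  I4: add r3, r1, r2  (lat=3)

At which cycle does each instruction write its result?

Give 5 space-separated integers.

Answer: 2 5 4 7 10

Derivation:
I0 mul r3: issue@1 deps=(None,None) exec_start@1 write@2
I1 add r1: issue@2 deps=(None,None) exec_start@2 write@5
I2 mul r4: issue@3 deps=(0,None) exec_start@3 write@4
I3 mul r1: issue@4 deps=(1,None) exec_start@5 write@7
I4 add r3: issue@5 deps=(3,None) exec_start@7 write@10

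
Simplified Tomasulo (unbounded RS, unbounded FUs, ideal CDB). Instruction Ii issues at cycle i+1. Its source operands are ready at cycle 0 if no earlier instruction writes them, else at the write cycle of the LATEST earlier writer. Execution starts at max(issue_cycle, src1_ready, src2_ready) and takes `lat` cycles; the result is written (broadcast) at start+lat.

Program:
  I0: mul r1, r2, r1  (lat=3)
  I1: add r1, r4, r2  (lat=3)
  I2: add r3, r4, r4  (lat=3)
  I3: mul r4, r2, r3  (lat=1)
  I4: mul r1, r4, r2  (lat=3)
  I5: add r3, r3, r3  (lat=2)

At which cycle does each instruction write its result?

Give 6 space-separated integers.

Answer: 4 5 6 7 10 8

Derivation:
I0 mul r1: issue@1 deps=(None,None) exec_start@1 write@4
I1 add r1: issue@2 deps=(None,None) exec_start@2 write@5
I2 add r3: issue@3 deps=(None,None) exec_start@3 write@6
I3 mul r4: issue@4 deps=(None,2) exec_start@6 write@7
I4 mul r1: issue@5 deps=(3,None) exec_start@7 write@10
I5 add r3: issue@6 deps=(2,2) exec_start@6 write@8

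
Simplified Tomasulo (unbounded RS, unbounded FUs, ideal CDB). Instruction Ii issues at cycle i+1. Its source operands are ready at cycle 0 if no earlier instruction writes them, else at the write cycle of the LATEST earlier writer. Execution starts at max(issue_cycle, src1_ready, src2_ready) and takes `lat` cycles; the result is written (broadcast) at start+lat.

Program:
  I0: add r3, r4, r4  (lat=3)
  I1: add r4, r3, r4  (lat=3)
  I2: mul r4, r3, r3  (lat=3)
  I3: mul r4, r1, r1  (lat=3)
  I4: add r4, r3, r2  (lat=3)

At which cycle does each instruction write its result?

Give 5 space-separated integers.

I0 add r3: issue@1 deps=(None,None) exec_start@1 write@4
I1 add r4: issue@2 deps=(0,None) exec_start@4 write@7
I2 mul r4: issue@3 deps=(0,0) exec_start@4 write@7
I3 mul r4: issue@4 deps=(None,None) exec_start@4 write@7
I4 add r4: issue@5 deps=(0,None) exec_start@5 write@8

Answer: 4 7 7 7 8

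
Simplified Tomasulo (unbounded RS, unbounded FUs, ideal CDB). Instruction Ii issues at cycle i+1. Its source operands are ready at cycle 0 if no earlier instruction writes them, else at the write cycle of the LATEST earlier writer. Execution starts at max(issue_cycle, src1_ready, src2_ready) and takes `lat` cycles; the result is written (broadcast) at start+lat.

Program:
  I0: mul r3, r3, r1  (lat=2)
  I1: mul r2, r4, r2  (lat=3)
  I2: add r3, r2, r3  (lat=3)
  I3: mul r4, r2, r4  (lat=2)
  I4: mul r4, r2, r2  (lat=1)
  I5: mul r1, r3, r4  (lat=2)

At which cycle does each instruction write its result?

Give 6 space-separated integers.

Answer: 3 5 8 7 6 10

Derivation:
I0 mul r3: issue@1 deps=(None,None) exec_start@1 write@3
I1 mul r2: issue@2 deps=(None,None) exec_start@2 write@5
I2 add r3: issue@3 deps=(1,0) exec_start@5 write@8
I3 mul r4: issue@4 deps=(1,None) exec_start@5 write@7
I4 mul r4: issue@5 deps=(1,1) exec_start@5 write@6
I5 mul r1: issue@6 deps=(2,4) exec_start@8 write@10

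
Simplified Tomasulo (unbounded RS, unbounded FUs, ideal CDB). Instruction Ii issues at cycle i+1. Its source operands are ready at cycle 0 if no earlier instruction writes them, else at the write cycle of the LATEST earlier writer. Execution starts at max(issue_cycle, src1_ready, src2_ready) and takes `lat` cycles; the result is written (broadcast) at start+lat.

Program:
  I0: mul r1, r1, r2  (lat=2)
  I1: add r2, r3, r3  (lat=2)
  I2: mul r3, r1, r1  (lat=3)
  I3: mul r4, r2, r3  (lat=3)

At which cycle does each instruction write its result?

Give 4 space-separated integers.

Answer: 3 4 6 9

Derivation:
I0 mul r1: issue@1 deps=(None,None) exec_start@1 write@3
I1 add r2: issue@2 deps=(None,None) exec_start@2 write@4
I2 mul r3: issue@3 deps=(0,0) exec_start@3 write@6
I3 mul r4: issue@4 deps=(1,2) exec_start@6 write@9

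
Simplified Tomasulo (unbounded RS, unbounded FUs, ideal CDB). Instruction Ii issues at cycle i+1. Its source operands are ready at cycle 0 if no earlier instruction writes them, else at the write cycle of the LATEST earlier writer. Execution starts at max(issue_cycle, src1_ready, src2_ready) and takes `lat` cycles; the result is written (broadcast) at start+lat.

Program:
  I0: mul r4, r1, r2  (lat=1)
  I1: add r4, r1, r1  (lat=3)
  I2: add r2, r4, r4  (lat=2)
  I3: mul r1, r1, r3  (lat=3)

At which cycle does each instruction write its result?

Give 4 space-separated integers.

I0 mul r4: issue@1 deps=(None,None) exec_start@1 write@2
I1 add r4: issue@2 deps=(None,None) exec_start@2 write@5
I2 add r2: issue@3 deps=(1,1) exec_start@5 write@7
I3 mul r1: issue@4 deps=(None,None) exec_start@4 write@7

Answer: 2 5 7 7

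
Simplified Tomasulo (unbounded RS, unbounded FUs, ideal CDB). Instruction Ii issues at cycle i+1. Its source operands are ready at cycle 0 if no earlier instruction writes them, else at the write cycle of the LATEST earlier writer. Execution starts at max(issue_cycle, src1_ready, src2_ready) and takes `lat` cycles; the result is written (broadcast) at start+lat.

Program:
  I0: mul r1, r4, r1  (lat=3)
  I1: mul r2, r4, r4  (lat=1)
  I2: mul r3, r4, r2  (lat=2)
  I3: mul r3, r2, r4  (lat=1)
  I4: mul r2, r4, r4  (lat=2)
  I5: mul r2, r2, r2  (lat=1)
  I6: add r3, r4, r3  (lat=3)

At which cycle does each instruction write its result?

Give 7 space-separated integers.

I0 mul r1: issue@1 deps=(None,None) exec_start@1 write@4
I1 mul r2: issue@2 deps=(None,None) exec_start@2 write@3
I2 mul r3: issue@3 deps=(None,1) exec_start@3 write@5
I3 mul r3: issue@4 deps=(1,None) exec_start@4 write@5
I4 mul r2: issue@5 deps=(None,None) exec_start@5 write@7
I5 mul r2: issue@6 deps=(4,4) exec_start@7 write@8
I6 add r3: issue@7 deps=(None,3) exec_start@7 write@10

Answer: 4 3 5 5 7 8 10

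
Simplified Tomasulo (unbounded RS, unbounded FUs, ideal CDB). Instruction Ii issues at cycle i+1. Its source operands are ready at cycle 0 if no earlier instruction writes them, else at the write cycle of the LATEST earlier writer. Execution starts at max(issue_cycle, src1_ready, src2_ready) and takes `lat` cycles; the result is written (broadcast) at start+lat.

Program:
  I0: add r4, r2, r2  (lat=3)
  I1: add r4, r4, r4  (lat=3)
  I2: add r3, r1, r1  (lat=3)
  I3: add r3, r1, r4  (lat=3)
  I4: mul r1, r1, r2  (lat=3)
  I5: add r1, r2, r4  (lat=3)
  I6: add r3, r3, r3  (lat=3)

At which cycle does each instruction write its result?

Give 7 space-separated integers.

I0 add r4: issue@1 deps=(None,None) exec_start@1 write@4
I1 add r4: issue@2 deps=(0,0) exec_start@4 write@7
I2 add r3: issue@3 deps=(None,None) exec_start@3 write@6
I3 add r3: issue@4 deps=(None,1) exec_start@7 write@10
I4 mul r1: issue@5 deps=(None,None) exec_start@5 write@8
I5 add r1: issue@6 deps=(None,1) exec_start@7 write@10
I6 add r3: issue@7 deps=(3,3) exec_start@10 write@13

Answer: 4 7 6 10 8 10 13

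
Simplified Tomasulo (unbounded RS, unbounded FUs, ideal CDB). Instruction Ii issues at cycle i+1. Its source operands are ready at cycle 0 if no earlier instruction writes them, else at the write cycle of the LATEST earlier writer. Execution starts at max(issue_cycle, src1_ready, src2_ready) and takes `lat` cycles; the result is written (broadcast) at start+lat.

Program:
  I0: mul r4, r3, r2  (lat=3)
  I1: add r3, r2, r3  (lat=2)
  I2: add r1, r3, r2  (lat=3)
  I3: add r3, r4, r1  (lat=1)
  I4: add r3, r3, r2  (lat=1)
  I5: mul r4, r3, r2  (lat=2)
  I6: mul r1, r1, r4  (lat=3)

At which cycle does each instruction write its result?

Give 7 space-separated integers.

Answer: 4 4 7 8 9 11 14

Derivation:
I0 mul r4: issue@1 deps=(None,None) exec_start@1 write@4
I1 add r3: issue@2 deps=(None,None) exec_start@2 write@4
I2 add r1: issue@3 deps=(1,None) exec_start@4 write@7
I3 add r3: issue@4 deps=(0,2) exec_start@7 write@8
I4 add r3: issue@5 deps=(3,None) exec_start@8 write@9
I5 mul r4: issue@6 deps=(4,None) exec_start@9 write@11
I6 mul r1: issue@7 deps=(2,5) exec_start@11 write@14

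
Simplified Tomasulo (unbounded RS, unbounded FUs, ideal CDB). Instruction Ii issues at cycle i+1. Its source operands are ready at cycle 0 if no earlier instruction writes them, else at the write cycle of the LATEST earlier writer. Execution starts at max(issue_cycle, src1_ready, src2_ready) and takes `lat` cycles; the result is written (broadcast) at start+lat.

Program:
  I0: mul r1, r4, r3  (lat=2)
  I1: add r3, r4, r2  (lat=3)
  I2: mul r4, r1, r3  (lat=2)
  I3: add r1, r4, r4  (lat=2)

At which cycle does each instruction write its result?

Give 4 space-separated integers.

I0 mul r1: issue@1 deps=(None,None) exec_start@1 write@3
I1 add r3: issue@2 deps=(None,None) exec_start@2 write@5
I2 mul r4: issue@3 deps=(0,1) exec_start@5 write@7
I3 add r1: issue@4 deps=(2,2) exec_start@7 write@9

Answer: 3 5 7 9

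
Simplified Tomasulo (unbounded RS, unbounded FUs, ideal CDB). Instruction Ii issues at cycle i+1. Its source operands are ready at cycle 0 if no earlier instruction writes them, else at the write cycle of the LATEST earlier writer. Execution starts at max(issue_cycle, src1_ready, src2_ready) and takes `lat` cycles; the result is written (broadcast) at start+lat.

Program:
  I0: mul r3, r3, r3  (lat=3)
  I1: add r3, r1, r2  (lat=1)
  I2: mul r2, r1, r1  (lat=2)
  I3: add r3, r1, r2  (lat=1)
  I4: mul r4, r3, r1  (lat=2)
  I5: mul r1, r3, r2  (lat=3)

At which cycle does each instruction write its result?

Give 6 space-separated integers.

I0 mul r3: issue@1 deps=(None,None) exec_start@1 write@4
I1 add r3: issue@2 deps=(None,None) exec_start@2 write@3
I2 mul r2: issue@3 deps=(None,None) exec_start@3 write@5
I3 add r3: issue@4 deps=(None,2) exec_start@5 write@6
I4 mul r4: issue@5 deps=(3,None) exec_start@6 write@8
I5 mul r1: issue@6 deps=(3,2) exec_start@6 write@9

Answer: 4 3 5 6 8 9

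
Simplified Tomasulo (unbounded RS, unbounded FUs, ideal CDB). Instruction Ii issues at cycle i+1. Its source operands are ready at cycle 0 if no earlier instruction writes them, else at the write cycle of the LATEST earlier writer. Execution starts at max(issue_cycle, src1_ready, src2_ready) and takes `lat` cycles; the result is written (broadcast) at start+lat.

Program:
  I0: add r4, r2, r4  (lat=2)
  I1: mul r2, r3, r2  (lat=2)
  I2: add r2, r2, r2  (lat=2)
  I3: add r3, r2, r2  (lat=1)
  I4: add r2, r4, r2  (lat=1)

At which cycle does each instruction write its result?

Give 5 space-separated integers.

I0 add r4: issue@1 deps=(None,None) exec_start@1 write@3
I1 mul r2: issue@2 deps=(None,None) exec_start@2 write@4
I2 add r2: issue@3 deps=(1,1) exec_start@4 write@6
I3 add r3: issue@4 deps=(2,2) exec_start@6 write@7
I4 add r2: issue@5 deps=(0,2) exec_start@6 write@7

Answer: 3 4 6 7 7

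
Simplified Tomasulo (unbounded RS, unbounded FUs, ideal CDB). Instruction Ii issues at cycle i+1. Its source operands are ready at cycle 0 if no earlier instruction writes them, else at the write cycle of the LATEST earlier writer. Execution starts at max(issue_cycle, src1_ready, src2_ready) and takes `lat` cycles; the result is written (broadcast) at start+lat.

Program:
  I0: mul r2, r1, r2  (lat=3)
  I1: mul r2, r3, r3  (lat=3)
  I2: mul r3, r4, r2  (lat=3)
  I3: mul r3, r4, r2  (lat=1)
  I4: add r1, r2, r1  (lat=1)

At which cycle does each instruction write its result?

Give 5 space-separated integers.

I0 mul r2: issue@1 deps=(None,None) exec_start@1 write@4
I1 mul r2: issue@2 deps=(None,None) exec_start@2 write@5
I2 mul r3: issue@3 deps=(None,1) exec_start@5 write@8
I3 mul r3: issue@4 deps=(None,1) exec_start@5 write@6
I4 add r1: issue@5 deps=(1,None) exec_start@5 write@6

Answer: 4 5 8 6 6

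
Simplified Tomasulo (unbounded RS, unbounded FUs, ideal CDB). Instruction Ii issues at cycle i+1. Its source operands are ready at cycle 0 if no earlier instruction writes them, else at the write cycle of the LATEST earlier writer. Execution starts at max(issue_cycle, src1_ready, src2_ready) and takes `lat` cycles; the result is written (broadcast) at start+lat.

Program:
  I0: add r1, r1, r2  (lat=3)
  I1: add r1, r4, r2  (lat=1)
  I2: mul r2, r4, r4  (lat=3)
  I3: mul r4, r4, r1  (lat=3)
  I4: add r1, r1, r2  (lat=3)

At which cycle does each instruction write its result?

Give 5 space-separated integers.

I0 add r1: issue@1 deps=(None,None) exec_start@1 write@4
I1 add r1: issue@2 deps=(None,None) exec_start@2 write@3
I2 mul r2: issue@3 deps=(None,None) exec_start@3 write@6
I3 mul r4: issue@4 deps=(None,1) exec_start@4 write@7
I4 add r1: issue@5 deps=(1,2) exec_start@6 write@9

Answer: 4 3 6 7 9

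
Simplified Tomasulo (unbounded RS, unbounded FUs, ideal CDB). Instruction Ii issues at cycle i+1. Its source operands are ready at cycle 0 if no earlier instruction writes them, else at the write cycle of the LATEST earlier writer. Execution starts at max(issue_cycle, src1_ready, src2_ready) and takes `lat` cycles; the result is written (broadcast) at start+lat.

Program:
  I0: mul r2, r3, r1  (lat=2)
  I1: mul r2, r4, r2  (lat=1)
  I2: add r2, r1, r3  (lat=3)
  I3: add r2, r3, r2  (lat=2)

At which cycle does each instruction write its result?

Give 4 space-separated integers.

I0 mul r2: issue@1 deps=(None,None) exec_start@1 write@3
I1 mul r2: issue@2 deps=(None,0) exec_start@3 write@4
I2 add r2: issue@3 deps=(None,None) exec_start@3 write@6
I3 add r2: issue@4 deps=(None,2) exec_start@6 write@8

Answer: 3 4 6 8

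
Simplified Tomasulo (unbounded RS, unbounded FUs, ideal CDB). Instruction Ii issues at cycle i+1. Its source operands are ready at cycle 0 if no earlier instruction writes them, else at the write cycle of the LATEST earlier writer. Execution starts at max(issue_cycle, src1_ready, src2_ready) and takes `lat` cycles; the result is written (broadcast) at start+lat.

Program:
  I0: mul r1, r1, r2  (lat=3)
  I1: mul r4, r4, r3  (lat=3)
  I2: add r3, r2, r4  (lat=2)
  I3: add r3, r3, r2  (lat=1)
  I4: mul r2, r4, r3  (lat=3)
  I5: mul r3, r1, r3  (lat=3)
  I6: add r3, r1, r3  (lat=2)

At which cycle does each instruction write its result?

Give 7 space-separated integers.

Answer: 4 5 7 8 11 11 13

Derivation:
I0 mul r1: issue@1 deps=(None,None) exec_start@1 write@4
I1 mul r4: issue@2 deps=(None,None) exec_start@2 write@5
I2 add r3: issue@3 deps=(None,1) exec_start@5 write@7
I3 add r3: issue@4 deps=(2,None) exec_start@7 write@8
I4 mul r2: issue@5 deps=(1,3) exec_start@8 write@11
I5 mul r3: issue@6 deps=(0,3) exec_start@8 write@11
I6 add r3: issue@7 deps=(0,5) exec_start@11 write@13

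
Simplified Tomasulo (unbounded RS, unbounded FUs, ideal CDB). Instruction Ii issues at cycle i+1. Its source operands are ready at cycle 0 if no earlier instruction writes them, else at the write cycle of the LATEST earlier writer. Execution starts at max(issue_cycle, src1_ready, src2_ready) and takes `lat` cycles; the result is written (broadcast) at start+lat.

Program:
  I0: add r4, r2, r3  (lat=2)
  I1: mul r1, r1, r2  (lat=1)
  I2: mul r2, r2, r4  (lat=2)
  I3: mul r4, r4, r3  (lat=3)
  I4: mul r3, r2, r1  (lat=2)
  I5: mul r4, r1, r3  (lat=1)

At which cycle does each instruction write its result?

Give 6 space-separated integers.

I0 add r4: issue@1 deps=(None,None) exec_start@1 write@3
I1 mul r1: issue@2 deps=(None,None) exec_start@2 write@3
I2 mul r2: issue@3 deps=(None,0) exec_start@3 write@5
I3 mul r4: issue@4 deps=(0,None) exec_start@4 write@7
I4 mul r3: issue@5 deps=(2,1) exec_start@5 write@7
I5 mul r4: issue@6 deps=(1,4) exec_start@7 write@8

Answer: 3 3 5 7 7 8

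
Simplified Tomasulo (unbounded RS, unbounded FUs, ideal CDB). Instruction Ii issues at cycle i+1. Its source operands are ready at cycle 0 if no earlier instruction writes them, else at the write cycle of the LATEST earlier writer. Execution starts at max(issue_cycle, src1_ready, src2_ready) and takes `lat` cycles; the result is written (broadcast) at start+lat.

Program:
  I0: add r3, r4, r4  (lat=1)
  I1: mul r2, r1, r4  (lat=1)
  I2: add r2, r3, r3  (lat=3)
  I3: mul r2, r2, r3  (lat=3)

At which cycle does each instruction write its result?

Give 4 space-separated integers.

I0 add r3: issue@1 deps=(None,None) exec_start@1 write@2
I1 mul r2: issue@2 deps=(None,None) exec_start@2 write@3
I2 add r2: issue@3 deps=(0,0) exec_start@3 write@6
I3 mul r2: issue@4 deps=(2,0) exec_start@6 write@9

Answer: 2 3 6 9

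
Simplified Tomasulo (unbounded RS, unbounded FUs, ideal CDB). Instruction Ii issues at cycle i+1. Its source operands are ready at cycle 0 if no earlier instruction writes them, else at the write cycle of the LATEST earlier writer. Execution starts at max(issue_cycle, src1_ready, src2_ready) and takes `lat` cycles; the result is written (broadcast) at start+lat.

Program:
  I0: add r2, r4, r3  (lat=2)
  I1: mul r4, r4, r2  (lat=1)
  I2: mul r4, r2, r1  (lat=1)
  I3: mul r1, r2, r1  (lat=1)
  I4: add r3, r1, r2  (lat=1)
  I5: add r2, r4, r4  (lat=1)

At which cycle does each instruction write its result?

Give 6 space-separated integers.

I0 add r2: issue@1 deps=(None,None) exec_start@1 write@3
I1 mul r4: issue@2 deps=(None,0) exec_start@3 write@4
I2 mul r4: issue@3 deps=(0,None) exec_start@3 write@4
I3 mul r1: issue@4 deps=(0,None) exec_start@4 write@5
I4 add r3: issue@5 deps=(3,0) exec_start@5 write@6
I5 add r2: issue@6 deps=(2,2) exec_start@6 write@7

Answer: 3 4 4 5 6 7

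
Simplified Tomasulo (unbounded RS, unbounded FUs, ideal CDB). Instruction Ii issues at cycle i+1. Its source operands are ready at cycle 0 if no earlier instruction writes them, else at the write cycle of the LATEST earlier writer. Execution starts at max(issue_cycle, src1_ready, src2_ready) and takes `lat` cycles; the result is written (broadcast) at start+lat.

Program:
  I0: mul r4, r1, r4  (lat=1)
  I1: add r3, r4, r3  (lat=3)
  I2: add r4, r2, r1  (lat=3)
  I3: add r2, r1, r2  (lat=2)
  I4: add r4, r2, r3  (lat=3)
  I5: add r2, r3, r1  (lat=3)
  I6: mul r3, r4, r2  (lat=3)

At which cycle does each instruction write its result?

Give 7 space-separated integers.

Answer: 2 5 6 6 9 9 12

Derivation:
I0 mul r4: issue@1 deps=(None,None) exec_start@1 write@2
I1 add r3: issue@2 deps=(0,None) exec_start@2 write@5
I2 add r4: issue@3 deps=(None,None) exec_start@3 write@6
I3 add r2: issue@4 deps=(None,None) exec_start@4 write@6
I4 add r4: issue@5 deps=(3,1) exec_start@6 write@9
I5 add r2: issue@6 deps=(1,None) exec_start@6 write@9
I6 mul r3: issue@7 deps=(4,5) exec_start@9 write@12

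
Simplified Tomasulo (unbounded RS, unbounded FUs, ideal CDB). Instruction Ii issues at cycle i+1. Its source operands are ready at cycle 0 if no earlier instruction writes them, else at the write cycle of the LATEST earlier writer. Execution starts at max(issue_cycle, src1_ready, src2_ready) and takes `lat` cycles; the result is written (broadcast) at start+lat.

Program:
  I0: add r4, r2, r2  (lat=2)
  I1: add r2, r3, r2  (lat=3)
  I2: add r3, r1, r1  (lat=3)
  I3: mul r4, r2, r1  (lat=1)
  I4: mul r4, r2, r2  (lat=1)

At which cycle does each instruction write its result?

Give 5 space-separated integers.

Answer: 3 5 6 6 6

Derivation:
I0 add r4: issue@1 deps=(None,None) exec_start@1 write@3
I1 add r2: issue@2 deps=(None,None) exec_start@2 write@5
I2 add r3: issue@3 deps=(None,None) exec_start@3 write@6
I3 mul r4: issue@4 deps=(1,None) exec_start@5 write@6
I4 mul r4: issue@5 deps=(1,1) exec_start@5 write@6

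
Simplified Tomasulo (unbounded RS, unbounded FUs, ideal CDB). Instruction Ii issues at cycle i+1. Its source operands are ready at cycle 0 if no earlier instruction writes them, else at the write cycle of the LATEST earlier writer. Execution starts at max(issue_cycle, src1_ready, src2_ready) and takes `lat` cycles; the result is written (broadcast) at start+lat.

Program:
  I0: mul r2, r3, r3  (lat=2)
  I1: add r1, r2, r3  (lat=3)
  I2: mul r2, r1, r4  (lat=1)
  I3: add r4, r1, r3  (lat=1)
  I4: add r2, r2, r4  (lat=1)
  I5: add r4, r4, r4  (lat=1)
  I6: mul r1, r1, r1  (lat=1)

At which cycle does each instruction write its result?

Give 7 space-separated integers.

I0 mul r2: issue@1 deps=(None,None) exec_start@1 write@3
I1 add r1: issue@2 deps=(0,None) exec_start@3 write@6
I2 mul r2: issue@3 deps=(1,None) exec_start@6 write@7
I3 add r4: issue@4 deps=(1,None) exec_start@6 write@7
I4 add r2: issue@5 deps=(2,3) exec_start@7 write@8
I5 add r4: issue@6 deps=(3,3) exec_start@7 write@8
I6 mul r1: issue@7 deps=(1,1) exec_start@7 write@8

Answer: 3 6 7 7 8 8 8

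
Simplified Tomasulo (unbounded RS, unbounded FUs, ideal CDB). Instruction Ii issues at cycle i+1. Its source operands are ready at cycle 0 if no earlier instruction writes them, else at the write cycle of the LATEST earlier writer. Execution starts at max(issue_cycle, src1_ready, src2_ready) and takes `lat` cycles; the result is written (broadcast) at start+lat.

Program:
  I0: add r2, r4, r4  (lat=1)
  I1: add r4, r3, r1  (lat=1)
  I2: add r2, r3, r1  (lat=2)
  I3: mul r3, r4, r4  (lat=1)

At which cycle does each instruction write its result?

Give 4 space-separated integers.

I0 add r2: issue@1 deps=(None,None) exec_start@1 write@2
I1 add r4: issue@2 deps=(None,None) exec_start@2 write@3
I2 add r2: issue@3 deps=(None,None) exec_start@3 write@5
I3 mul r3: issue@4 deps=(1,1) exec_start@4 write@5

Answer: 2 3 5 5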